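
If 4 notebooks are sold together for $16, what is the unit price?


Total cost: $16
Number of items: 4
Unit price: $16 / 4 = $4

$4


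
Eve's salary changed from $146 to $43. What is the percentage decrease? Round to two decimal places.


Find the absolute change:
|43 - 146| = 103
Divide by original and multiply by 100:
103 / 146 x 100 = 70.5479...% ≈ 70.55%

70.55%


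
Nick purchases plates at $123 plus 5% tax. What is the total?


Calculate the tax:
5% of $123 = $6.15
Add tax to price:
$123 + $6.15 = $129.15

$129.15


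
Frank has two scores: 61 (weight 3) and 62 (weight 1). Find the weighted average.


Weighted sum:
3 x 61 + 1 x 62 = 245
Total weight:
3 + 1 = 4
Weighted average:
245 / 4 = 61.25

61.25


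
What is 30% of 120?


Convert percentage to decimal:
30% = 0.3
Multiply:
120 x 0.3 = 36

36


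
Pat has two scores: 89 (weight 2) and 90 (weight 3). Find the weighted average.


Weighted sum:
2 x 89 + 3 x 90 = 448
Total weight:
2 + 3 = 5
Weighted average:
448 / 5 = 89.6

89.6


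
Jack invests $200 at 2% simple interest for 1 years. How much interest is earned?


Use the formula I = P x R x T / 100
P x R x T = 200 x 2 x 1 = 400
I = 400 / 100 = $4

$4


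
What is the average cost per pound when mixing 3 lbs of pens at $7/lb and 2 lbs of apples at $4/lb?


Cost of pens:
3 x $7 = $21
Cost of apples:
2 x $4 = $8
Total cost: $21 + $8 = $29
Total weight: 5 lbs
Average: $29 / 5 = $5.80/lb

$5.80/lb


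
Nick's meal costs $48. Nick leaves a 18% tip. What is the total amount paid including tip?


Calculate the tip:
18% of $48 = $8.64
Add tip to meal cost:
$48 + $8.64 = $56.64

$56.64


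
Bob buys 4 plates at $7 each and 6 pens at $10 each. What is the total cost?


Cost of plates:
4 x $7 = $28
Cost of pens:
6 x $10 = $60
Add both:
$28 + $60 = $88

$88


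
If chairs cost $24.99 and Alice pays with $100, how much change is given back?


Start with the amount paid:
$100
Subtract the price:
$100 - $24.99 = $75.01

$75.01


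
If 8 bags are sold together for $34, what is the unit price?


Total cost: $34
Number of items: 8
Unit price: $34 / 8 = $4.25

$4.25


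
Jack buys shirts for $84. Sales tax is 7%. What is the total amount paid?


Calculate the tax:
7% of $84 = $5.88
Add tax to price:
$84 + $5.88 = $89.88

$89.88


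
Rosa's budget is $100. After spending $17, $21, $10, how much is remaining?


Add up expenses:
$17 + $21 + $10 = $48
Subtract from budget:
$100 - $48 = $52

$52


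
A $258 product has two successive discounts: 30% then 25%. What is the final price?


First discount:
30% of $258 = $77.40
Price after first discount:
$258 - $77.40 = $180.60
Second discount:
25% of $180.60 = $45.15
Final price:
$180.60 - $45.15 = $135.45

$135.45


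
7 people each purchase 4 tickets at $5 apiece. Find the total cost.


Cost per person:
4 x $5 = $20
Group total:
7 x $20 = $140

$140


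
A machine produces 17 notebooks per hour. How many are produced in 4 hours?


Production rate: 17 notebooks per hour
Time: 4 hours
Total: 17 x 4 = 68 notebooks

68 notebooks


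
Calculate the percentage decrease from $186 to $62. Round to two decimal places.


Find the absolute change:
|62 - 186| = 124
Divide by original and multiply by 100:
124 / 186 x 100 = 66.6666...% ≈ 66.67%

66.67%


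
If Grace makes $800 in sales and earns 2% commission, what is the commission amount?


Convert rate to decimal:
2% = 0.02
Multiply by sales:
$800 x 0.02 = $16

$16


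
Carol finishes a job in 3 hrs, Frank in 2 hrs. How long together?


Carol's rate: 1/3 of the job per hour
Frank's rate: 1/2 of the job per hour
Combined rate: 1/3 + 1/2 = 5/6 per hour
Time = 1 / (5/6) = 6/5 = 1.2 hours

1.2 hours


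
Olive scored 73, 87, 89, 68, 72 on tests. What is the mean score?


Add the scores:
73 + 87 + 89 + 68 + 72 = 389
Divide by the number of tests:
389 / 5 = 77.8

77.8


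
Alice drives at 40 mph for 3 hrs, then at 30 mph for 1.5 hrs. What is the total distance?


Leg 1 distance:
40 x 3 = 120 miles
Leg 2 distance:
30 x 1.5 = 45 miles
Total distance:
120 + 45 = 165 miles

165 miles


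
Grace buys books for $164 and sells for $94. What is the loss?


Selling price = $94
Cost price = $164
Loss = cost price - selling price:
Loss = $164 - $94 = $70

$70


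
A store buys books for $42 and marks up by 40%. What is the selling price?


Calculate the markup amount:
40% of $42 = $16.80
Add to cost:
$42 + $16.80 = $58.80

$58.80


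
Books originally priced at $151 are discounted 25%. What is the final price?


Calculate the discount amount:
25% of $151 = $37.75
Subtract from original:
$151 - $37.75 = $113.25

$113.25


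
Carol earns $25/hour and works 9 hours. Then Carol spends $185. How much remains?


Calculate earnings:
9 x $25 = $225
Subtract spending:
$225 - $185 = $40

$40


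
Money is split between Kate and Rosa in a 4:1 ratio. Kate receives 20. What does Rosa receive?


Find the multiplier:
20 / 4 = 5
Apply to Rosa's share:
1 x 5 = 5

5


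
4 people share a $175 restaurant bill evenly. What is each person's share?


Total bill: $175
Number of people: 4
Each pays: $175 / 4 = $43.75

$43.75


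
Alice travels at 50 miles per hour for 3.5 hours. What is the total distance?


Use the formula: distance = speed x time
Speed = 50 mph, Time = 3.5 hours
50 x 3.5 = 175 miles

175 miles


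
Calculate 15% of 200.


Convert percentage to decimal:
15% = 0.15
Multiply:
200 x 0.15 = 30

30


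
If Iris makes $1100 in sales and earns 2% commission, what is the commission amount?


Convert rate to decimal:
2% = 0.02
Multiply by sales:
$1100 x 0.02 = $22

$22


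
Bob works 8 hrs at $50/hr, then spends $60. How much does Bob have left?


Calculate earnings:
8 x $50 = $400
Subtract spending:
$400 - $60 = $340

$340


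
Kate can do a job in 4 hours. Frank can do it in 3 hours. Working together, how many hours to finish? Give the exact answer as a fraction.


Kate's rate: 1/4 of the job per hour
Frank's rate: 1/3 of the job per hour
Combined rate: 1/4 + 1/3 = 7/12 per hour
Time = 1 / (7/12) = 12/7 hours (≈ 1.71 hours)

12/7 hours


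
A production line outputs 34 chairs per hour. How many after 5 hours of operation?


Production rate: 34 chairs per hour
Time: 5 hours
Total: 34 x 5 = 170 chairs

170 chairs


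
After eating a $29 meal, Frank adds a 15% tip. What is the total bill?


Calculate the tip:
15% of $29 = $4.35
Add tip to meal cost:
$29 + $4.35 = $33.35

$33.35


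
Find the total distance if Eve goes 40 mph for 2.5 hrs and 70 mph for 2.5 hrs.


Leg 1 distance:
40 x 2.5 = 100 miles
Leg 2 distance:
70 x 2.5 = 175 miles
Total distance:
100 + 175 = 275 miles

275 miles


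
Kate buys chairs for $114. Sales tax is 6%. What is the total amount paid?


Calculate the tax:
6% of $114 = $6.84
Add tax to price:
$114 + $6.84 = $120.84

$120.84


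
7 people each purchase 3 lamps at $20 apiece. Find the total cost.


Cost per person:
3 x $20 = $60
Group total:
7 x $60 = $420

$420


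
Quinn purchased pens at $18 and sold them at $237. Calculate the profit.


Selling price = $237
Cost price = $18
Profit = selling price - cost price:
Profit = $237 - $18 = $219

$219


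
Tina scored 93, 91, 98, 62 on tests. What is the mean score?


Add the scores:
93 + 91 + 98 + 62 = 344
Divide by the number of tests:
344 / 4 = 86

86


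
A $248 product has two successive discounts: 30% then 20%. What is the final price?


First discount:
30% of $248 = $74.40
Price after first discount:
$248 - $74.40 = $173.60
Second discount:
20% of $173.60 = $34.72
Final price:
$173.60 - $34.72 = $138.88

$138.88


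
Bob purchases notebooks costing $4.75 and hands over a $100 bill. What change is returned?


Start with the amount paid:
$100
Subtract the price:
$100 - $4.75 = $95.25

$95.25


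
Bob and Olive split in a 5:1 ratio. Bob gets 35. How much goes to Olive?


Find the multiplier:
35 / 5 = 7
Apply to Olive's share:
1 x 7 = 7

7


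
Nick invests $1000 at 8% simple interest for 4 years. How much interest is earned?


Use the formula I = P x R x T / 100
P x R x T = 1000 x 8 x 4 = 32000
I = 32000 / 100 = $320

$320


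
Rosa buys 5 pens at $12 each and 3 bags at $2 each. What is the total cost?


Cost of pens:
5 x $12 = $60
Cost of bags:
3 x $2 = $6
Add both:
$60 + $6 = $66

$66


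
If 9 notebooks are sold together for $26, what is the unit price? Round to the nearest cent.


Total cost: $26
Number of items: 9
Unit price: $26 / 9 = $2.8888... ≈ $2.89

$2.89


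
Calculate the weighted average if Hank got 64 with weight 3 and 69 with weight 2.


Weighted sum:
3 x 64 + 2 x 69 = 330
Total weight:
3 + 2 = 5
Weighted average:
330 / 5 = 66

66


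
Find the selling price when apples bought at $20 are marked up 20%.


Calculate the markup amount:
20% of $20 = $4
Add to cost:
$20 + $4 = $24

$24


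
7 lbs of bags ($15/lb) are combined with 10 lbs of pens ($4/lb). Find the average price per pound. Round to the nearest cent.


Cost of bags:
7 x $15 = $105
Cost of pens:
10 x $4 = $40
Total cost: $105 + $40 = $145
Total weight: 17 lbs
Average: $145 / 17 = $8.5294... ≈ $8.53/lb

$8.53/lb


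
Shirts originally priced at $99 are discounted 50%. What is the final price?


Calculate the discount amount:
50% of $99 = $49.50
Subtract from original:
$99 - $49.50 = $49.50

$49.50


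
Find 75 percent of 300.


Convert percentage to decimal:
75% = 0.75
Multiply:
300 x 0.75 = 225

225


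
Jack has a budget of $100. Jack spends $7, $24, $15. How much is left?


Add up expenses:
$7 + $24 + $15 = $46
Subtract from budget:
$100 - $46 = $54

$54


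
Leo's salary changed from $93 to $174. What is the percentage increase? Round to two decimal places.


Find the absolute change:
|174 - 93| = 81
Divide by original and multiply by 100:
81 / 93 x 100 = 87.0967...% ≈ 87.1%

87.1%


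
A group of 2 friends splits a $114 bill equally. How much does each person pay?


Total bill: $114
Number of people: 2
Each pays: $114 / 2 = $57

$57


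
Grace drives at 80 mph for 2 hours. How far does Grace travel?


Use the formula: distance = speed x time
Speed = 80 mph, Time = 2 hours
80 x 2 = 160 miles

160 miles


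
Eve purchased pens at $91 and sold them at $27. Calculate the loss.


Selling price = $27
Cost price = $91
Loss = cost price - selling price:
Loss = $91 - $27 = $64

$64


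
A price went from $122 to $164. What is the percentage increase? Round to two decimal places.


Find the absolute change:
|164 - 122| = 42
Divide by original and multiply by 100:
42 / 122 x 100 = 34.4262...% ≈ 34.43%

34.43%


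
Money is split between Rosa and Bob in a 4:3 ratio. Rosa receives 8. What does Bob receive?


Find the multiplier:
8 / 4 = 2
Apply to Bob's share:
3 x 2 = 6

6


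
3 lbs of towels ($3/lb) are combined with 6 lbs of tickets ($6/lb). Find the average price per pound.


Cost of towels:
3 x $3 = $9
Cost of tickets:
6 x $6 = $36
Total cost: $9 + $36 = $45
Total weight: 9 lbs
Average: $45 / 9 = $5/lb

$5/lb


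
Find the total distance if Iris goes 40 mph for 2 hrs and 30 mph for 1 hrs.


Leg 1 distance:
40 x 2 = 80 miles
Leg 2 distance:
30 x 1 = 30 miles
Total distance:
80 + 30 = 110 miles

110 miles


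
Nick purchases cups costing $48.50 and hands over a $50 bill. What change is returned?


Start with the amount paid:
$50
Subtract the price:
$50 - $48.50 = $1.50

$1.50


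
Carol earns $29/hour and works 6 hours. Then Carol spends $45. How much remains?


Calculate earnings:
6 x $29 = $174
Subtract spending:
$174 - $45 = $129

$129


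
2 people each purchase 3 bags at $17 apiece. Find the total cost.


Cost per person:
3 x $17 = $51
Group total:
2 x $51 = $102

$102


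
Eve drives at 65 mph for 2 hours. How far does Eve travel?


Use the formula: distance = speed x time
Speed = 65 mph, Time = 2 hours
65 x 2 = 130 miles

130 miles


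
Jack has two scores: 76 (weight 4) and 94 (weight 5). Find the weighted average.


Weighted sum:
4 x 76 + 5 x 94 = 774
Total weight:
4 + 5 = 9
Weighted average:
774 / 9 = 86

86


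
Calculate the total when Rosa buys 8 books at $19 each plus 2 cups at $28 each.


Cost of books:
8 x $19 = $152
Cost of cups:
2 x $28 = $56
Add both:
$152 + $56 = $208

$208


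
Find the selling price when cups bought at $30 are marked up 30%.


Calculate the markup amount:
30% of $30 = $9
Add to cost:
$30 + $9 = $39

$39


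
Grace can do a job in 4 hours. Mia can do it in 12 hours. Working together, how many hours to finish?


Grace's rate: 1/4 of the job per hour
Mia's rate: 1/12 of the job per hour
Combined rate: 1/4 + 1/12 = 1/3 per hour
Time = 1 / (1/3) = 3 hours

3 hours


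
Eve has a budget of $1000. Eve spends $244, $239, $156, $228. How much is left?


Add up expenses:
$244 + $239 + $156 + $228 = $867
Subtract from budget:
$1000 - $867 = $133

$133


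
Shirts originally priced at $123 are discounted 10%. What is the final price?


Calculate the discount amount:
10% of $123 = $12.30
Subtract from original:
$123 - $12.30 = $110.70

$110.70


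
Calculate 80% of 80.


Convert percentage to decimal:
80% = 0.8
Multiply:
80 x 0.8 = 64

64


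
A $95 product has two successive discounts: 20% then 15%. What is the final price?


First discount:
20% of $95 = $19
Price after first discount:
$95 - $19 = $76
Second discount:
15% of $76 = $11.40
Final price:
$76 - $11.40 = $64.60

$64.60


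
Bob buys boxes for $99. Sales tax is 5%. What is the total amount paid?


Calculate the tax:
5% of $99 = $4.95
Add tax to price:
$99 + $4.95 = $103.95

$103.95


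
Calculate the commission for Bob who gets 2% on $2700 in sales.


Convert rate to decimal:
2% = 0.02
Multiply by sales:
$2700 x 0.02 = $54

$54


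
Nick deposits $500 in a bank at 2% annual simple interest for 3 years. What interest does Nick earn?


Use the formula I = P x R x T / 100
P x R x T = 500 x 2 x 3 = 3000
I = 3000 / 100 = $30

$30


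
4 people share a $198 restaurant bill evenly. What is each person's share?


Total bill: $198
Number of people: 4
Each pays: $198 / 4 = $49.50

$49.50


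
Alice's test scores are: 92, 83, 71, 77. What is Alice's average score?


Add the scores:
92 + 83 + 71 + 77 = 323
Divide by the number of tests:
323 / 4 = 80.75

80.75


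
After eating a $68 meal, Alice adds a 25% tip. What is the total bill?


Calculate the tip:
25% of $68 = $17
Add tip to meal cost:
$68 + $17 = $85

$85


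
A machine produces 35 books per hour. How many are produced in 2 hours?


Production rate: 35 books per hour
Time: 2 hours
Total: 35 x 2 = 70 books

70 books


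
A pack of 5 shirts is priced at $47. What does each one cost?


Total cost: $47
Number of items: 5
Unit price: $47 / 5 = $9.40

$9.40


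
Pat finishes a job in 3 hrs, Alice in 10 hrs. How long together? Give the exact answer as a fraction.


Pat's rate: 1/3 of the job per hour
Alice's rate: 1/10 of the job per hour
Combined rate: 1/3 + 1/10 = 13/30 per hour
Time = 1 / (13/30) = 30/13 hours (≈ 2.31 hours)

30/13 hours


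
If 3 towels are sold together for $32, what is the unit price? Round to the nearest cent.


Total cost: $32
Number of items: 3
Unit price: $32 / 3 = $10.6666... ≈ $10.67

$10.67


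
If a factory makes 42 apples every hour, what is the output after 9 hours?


Production rate: 42 apples per hour
Time: 9 hours
Total: 42 x 9 = 378 apples

378 apples


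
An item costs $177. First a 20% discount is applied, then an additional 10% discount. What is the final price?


First discount:
20% of $177 = $35.40
Price after first discount:
$177 - $35.40 = $141.60
Second discount:
10% of $141.60 = $14.16
Final price:
$141.60 - $14.16 = $127.44

$127.44


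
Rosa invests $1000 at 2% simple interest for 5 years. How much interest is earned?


Use the formula I = P x R x T / 100
P x R x T = 1000 x 2 x 5 = 10000
I = 10000 / 100 = $100

$100


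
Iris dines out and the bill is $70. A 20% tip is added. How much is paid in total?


Calculate the tip:
20% of $70 = $14
Add tip to meal cost:
$70 + $14 = $84

$84


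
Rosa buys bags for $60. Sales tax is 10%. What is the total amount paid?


Calculate the tax:
10% of $60 = $6
Add tax to price:
$60 + $6 = $66

$66


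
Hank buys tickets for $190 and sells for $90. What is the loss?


Selling price = $90
Cost price = $190
Loss = cost price - selling price:
Loss = $190 - $90 = $100

$100


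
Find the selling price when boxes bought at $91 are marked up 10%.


Calculate the markup amount:
10% of $91 = $9.10
Add to cost:
$91 + $9.10 = $100.10

$100.10


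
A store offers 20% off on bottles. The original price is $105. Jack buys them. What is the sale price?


Calculate the discount amount:
20% of $105 = $21
Subtract from original:
$105 - $21 = $84

$84


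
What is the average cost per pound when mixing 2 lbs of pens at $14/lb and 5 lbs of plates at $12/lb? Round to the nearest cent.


Cost of pens:
2 x $14 = $28
Cost of plates:
5 x $12 = $60
Total cost: $28 + $60 = $88
Total weight: 7 lbs
Average: $88 / 7 = $12.5714... ≈ $12.57/lb

$12.57/lb


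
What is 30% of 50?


Convert percentage to decimal:
30% = 0.3
Multiply:
50 x 0.3 = 15

15


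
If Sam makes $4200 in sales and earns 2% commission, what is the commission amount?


Convert rate to decimal:
2% = 0.02
Multiply by sales:
$4200 x 0.02 = $84

$84


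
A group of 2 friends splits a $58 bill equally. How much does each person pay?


Total bill: $58
Number of people: 2
Each pays: $58 / 2 = $29

$29


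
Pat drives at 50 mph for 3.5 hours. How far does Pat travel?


Use the formula: distance = speed x time
Speed = 50 mph, Time = 3.5 hours
50 x 3.5 = 175 miles

175 miles


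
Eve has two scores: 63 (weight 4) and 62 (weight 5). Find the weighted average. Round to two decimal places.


Weighted sum:
4 x 63 + 5 x 62 = 562
Total weight:
4 + 5 = 9
Weighted average:
562 / 9 = 62.4444... ≈ 62.44

62.44


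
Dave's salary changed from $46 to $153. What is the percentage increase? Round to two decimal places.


Find the absolute change:
|153 - 46| = 107
Divide by original and multiply by 100:
107 / 46 x 100 = 232.6086...% ≈ 232.61%

232.61%


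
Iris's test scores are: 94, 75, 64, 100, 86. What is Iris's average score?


Add the scores:
94 + 75 + 64 + 100 + 86 = 419
Divide by the number of tests:
419 / 5 = 83.8

83.8


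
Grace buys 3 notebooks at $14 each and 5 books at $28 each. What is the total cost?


Cost of notebooks:
3 x $14 = $42
Cost of books:
5 x $28 = $140
Add both:
$42 + $140 = $182

$182


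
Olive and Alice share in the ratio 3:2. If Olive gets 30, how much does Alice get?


Find the multiplier:
30 / 3 = 10
Apply to Alice's share:
2 x 10 = 20

20


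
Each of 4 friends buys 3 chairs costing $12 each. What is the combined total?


Cost per person:
3 x $12 = $36
Group total:
4 x $36 = $144

$144


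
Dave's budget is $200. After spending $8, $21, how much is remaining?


Add up expenses:
$8 + $21 = $29
Subtract from budget:
$200 - $29 = $171

$171


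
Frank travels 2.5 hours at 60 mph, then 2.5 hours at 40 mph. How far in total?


Leg 1 distance:
60 x 2.5 = 150 miles
Leg 2 distance:
40 x 2.5 = 100 miles
Total distance:
150 + 100 = 250 miles

250 miles


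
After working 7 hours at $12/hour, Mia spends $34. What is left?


Calculate earnings:
7 x $12 = $84
Subtract spending:
$84 - $34 = $50

$50


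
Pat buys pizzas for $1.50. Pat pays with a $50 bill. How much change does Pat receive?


Start with the amount paid:
$50
Subtract the price:
$50 - $1.50 = $48.50

$48.50


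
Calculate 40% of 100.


Convert percentage to decimal:
40% = 0.4
Multiply:
100 x 0.4 = 40

40


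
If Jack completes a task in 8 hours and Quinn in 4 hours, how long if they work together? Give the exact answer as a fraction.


Jack's rate: 1/8 of the job per hour
Quinn's rate: 1/4 of the job per hour
Combined rate: 1/8 + 1/4 = 3/8 per hour
Time = 1 / (3/8) = 8/3 hours (≈ 2.67 hours)

8/3 hours


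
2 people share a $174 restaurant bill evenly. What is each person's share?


Total bill: $174
Number of people: 2
Each pays: $174 / 2 = $87

$87


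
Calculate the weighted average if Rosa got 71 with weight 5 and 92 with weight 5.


Weighted sum:
5 x 71 + 5 x 92 = 815
Total weight:
5 + 5 = 10
Weighted average:
815 / 10 = 81.5

81.5


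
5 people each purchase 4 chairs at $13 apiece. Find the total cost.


Cost per person:
4 x $13 = $52
Group total:
5 x $52 = $260

$260


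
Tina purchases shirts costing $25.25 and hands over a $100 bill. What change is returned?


Start with the amount paid:
$100
Subtract the price:
$100 - $25.25 = $74.75

$74.75


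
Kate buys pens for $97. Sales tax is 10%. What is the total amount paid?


Calculate the tax:
10% of $97 = $9.70
Add tax to price:
$97 + $9.70 = $106.70

$106.70


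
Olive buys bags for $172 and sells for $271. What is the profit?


Selling price = $271
Cost price = $172
Profit = selling price - cost price:
Profit = $271 - $172 = $99

$99


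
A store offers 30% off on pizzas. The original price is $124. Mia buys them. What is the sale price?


Calculate the discount amount:
30% of $124 = $37.20
Subtract from original:
$124 - $37.20 = $86.80

$86.80


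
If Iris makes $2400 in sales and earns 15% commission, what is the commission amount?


Convert rate to decimal:
15% = 0.15
Multiply by sales:
$2400 x 0.15 = $360

$360


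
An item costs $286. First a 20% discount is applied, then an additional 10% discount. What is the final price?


First discount:
20% of $286 = $57.20
Price after first discount:
$286 - $57.20 = $228.80
Second discount:
10% of $228.80 = $22.88
Final price:
$228.80 - $22.88 = $205.92

$205.92


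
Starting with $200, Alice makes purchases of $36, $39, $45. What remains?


Add up expenses:
$36 + $39 + $45 = $120
Subtract from budget:
$200 - $120 = $80

$80


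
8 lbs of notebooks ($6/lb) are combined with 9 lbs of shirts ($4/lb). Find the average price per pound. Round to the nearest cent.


Cost of notebooks:
8 x $6 = $48
Cost of shirts:
9 x $4 = $36
Total cost: $48 + $36 = $84
Total weight: 17 lbs
Average: $84 / 17 = $4.9411... ≈ $4.94/lb

$4.94/lb


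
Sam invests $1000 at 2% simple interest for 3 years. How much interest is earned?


Use the formula I = P x R x T / 100
P x R x T = 1000 x 2 x 3 = 6000
I = 6000 / 100 = $60

$60


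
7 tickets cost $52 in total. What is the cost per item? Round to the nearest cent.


Total cost: $52
Number of items: 7
Unit price: $52 / 7 = $7.4285... ≈ $7.43

$7.43


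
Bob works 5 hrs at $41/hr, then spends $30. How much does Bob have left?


Calculate earnings:
5 x $41 = $205
Subtract spending:
$205 - $30 = $175

$175


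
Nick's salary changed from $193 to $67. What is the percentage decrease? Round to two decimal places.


Find the absolute change:
|67 - 193| = 126
Divide by original and multiply by 100:
126 / 193 x 100 = 65.2849...% ≈ 65.28%

65.28%


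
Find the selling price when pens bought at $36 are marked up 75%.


Calculate the markup amount:
75% of $36 = $27
Add to cost:
$36 + $27 = $63

$63


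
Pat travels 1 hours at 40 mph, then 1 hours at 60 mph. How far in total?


Leg 1 distance:
40 x 1 = 40 miles
Leg 2 distance:
60 x 1 = 60 miles
Total distance:
40 + 60 = 100 miles

100 miles


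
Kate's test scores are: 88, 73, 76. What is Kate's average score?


Add the scores:
88 + 73 + 76 = 237
Divide by the number of tests:
237 / 3 = 79

79


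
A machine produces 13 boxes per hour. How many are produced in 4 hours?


Production rate: 13 boxes per hour
Time: 4 hours
Total: 13 x 4 = 52 boxes

52 boxes


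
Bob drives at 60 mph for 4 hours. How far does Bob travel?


Use the formula: distance = speed x time
Speed = 60 mph, Time = 4 hours
60 x 4 = 240 miles

240 miles


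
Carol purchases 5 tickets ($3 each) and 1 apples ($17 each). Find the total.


Cost of tickets:
5 x $3 = $15
Cost of apples:
1 x $17 = $17
Add both:
$15 + $17 = $32

$32


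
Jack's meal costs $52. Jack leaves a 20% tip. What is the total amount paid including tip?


Calculate the tip:
20% of $52 = $10.40
Add tip to meal cost:
$52 + $10.40 = $62.40

$62.40


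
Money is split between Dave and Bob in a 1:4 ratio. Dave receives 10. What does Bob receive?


Find the multiplier:
10 / 1 = 10
Apply to Bob's share:
4 x 10 = 40

40


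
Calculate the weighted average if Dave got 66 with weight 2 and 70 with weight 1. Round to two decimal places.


Weighted sum:
2 x 66 + 1 x 70 = 202
Total weight:
2 + 1 = 3
Weighted average:
202 / 3 = 67.3333... ≈ 67.33

67.33


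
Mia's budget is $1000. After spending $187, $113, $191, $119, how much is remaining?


Add up expenses:
$187 + $113 + $191 + $119 = $610
Subtract from budget:
$1000 - $610 = $390

$390


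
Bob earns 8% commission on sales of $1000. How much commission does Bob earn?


Convert rate to decimal:
8% = 0.08
Multiply by sales:
$1000 x 0.08 = $80

$80


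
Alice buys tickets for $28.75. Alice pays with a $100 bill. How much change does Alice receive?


Start with the amount paid:
$100
Subtract the price:
$100 - $28.75 = $71.25

$71.25


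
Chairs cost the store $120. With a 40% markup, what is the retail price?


Calculate the markup amount:
40% of $120 = $48
Add to cost:
$120 + $48 = $168

$168


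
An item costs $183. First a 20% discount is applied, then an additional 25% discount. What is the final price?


First discount:
20% of $183 = $36.60
Price after first discount:
$183 - $36.60 = $146.40
Second discount:
25% of $146.40 = $36.60
Final price:
$146.40 - $36.60 = $109.80

$109.80


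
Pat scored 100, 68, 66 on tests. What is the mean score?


Add the scores:
100 + 68 + 66 = 234
Divide by the number of tests:
234 / 3 = 78

78


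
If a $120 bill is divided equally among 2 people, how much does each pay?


Total bill: $120
Number of people: 2
Each pays: $120 / 2 = $60

$60


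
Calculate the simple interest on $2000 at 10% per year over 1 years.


Use the formula I = P x R x T / 100
P x R x T = 2000 x 10 x 1 = 20000
I = 20000 / 100 = $200

$200


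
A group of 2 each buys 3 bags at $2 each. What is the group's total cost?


Cost per person:
3 x $2 = $6
Group total:
2 x $6 = $12

$12


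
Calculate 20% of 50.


Convert percentage to decimal:
20% = 0.2
Multiply:
50 x 0.2 = 10

10


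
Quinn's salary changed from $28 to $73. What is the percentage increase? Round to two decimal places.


Find the absolute change:
|73 - 28| = 45
Divide by original and multiply by 100:
45 / 28 x 100 = 160.7142...% ≈ 160.71%

160.71%


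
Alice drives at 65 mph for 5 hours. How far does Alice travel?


Use the formula: distance = speed x time
Speed = 65 mph, Time = 5 hours
65 x 5 = 325 miles

325 miles


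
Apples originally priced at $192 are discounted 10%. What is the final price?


Calculate the discount amount:
10% of $192 = $19.20
Subtract from original:
$192 - $19.20 = $172.80

$172.80


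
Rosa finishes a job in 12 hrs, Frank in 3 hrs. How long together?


Rosa's rate: 1/12 of the job per hour
Frank's rate: 1/3 of the job per hour
Combined rate: 1/12 + 1/3 = 5/12 per hour
Time = 1 / (5/12) = 12/5 = 2.4 hours

2.4 hours


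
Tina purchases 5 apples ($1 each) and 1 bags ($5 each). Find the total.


Cost of apples:
5 x $1 = $5
Cost of bags:
1 x $5 = $5
Add both:
$5 + $5 = $10

$10


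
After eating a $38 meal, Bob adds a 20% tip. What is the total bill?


Calculate the tip:
20% of $38 = $7.60
Add tip to meal cost:
$38 + $7.60 = $45.60

$45.60


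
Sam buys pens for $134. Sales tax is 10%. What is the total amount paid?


Calculate the tax:
10% of $134 = $13.40
Add tax to price:
$134 + $13.40 = $147.40

$147.40


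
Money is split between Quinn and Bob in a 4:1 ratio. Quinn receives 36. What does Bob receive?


Find the multiplier:
36 / 4 = 9
Apply to Bob's share:
1 x 9 = 9

9


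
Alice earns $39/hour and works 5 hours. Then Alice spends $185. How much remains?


Calculate earnings:
5 x $39 = $195
Subtract spending:
$195 - $185 = $10

$10


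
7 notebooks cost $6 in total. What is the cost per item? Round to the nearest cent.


Total cost: $6
Number of items: 7
Unit price: $6 / 7 = $0.8571... ≈ $0.86

$0.86


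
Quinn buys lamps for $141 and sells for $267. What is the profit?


Selling price = $267
Cost price = $141
Profit = selling price - cost price:
Profit = $267 - $141 = $126

$126


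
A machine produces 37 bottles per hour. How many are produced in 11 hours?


Production rate: 37 bottles per hour
Time: 11 hours
Total: 37 x 11 = 407 bottles

407 bottles


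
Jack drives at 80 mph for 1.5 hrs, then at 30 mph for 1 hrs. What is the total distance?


Leg 1 distance:
80 x 1.5 = 120 miles
Leg 2 distance:
30 x 1 = 30 miles
Total distance:
120 + 30 = 150 miles

150 miles


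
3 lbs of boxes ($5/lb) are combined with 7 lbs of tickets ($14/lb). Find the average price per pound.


Cost of boxes:
3 x $5 = $15
Cost of tickets:
7 x $14 = $98
Total cost: $15 + $98 = $113
Total weight: 10 lbs
Average: $113 / 10 = $11.30/lb

$11.30/lb


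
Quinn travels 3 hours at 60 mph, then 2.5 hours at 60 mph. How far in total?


Leg 1 distance:
60 x 3 = 180 miles
Leg 2 distance:
60 x 2.5 = 150 miles
Total distance:
180 + 150 = 330 miles

330 miles


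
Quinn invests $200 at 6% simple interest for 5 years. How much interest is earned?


Use the formula I = P x R x T / 100
P x R x T = 200 x 6 x 5 = 6000
I = 6000 / 100 = $60

$60


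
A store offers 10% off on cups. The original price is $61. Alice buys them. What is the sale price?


Calculate the discount amount:
10% of $61 = $6.10
Subtract from original:
$61 - $6.10 = $54.90

$54.90


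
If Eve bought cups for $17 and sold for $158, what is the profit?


Selling price = $158
Cost price = $17
Profit = selling price - cost price:
Profit = $158 - $17 = $141

$141


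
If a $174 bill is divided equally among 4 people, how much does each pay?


Total bill: $174
Number of people: 4
Each pays: $174 / 4 = $43.50

$43.50


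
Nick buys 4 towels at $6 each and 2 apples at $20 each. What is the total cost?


Cost of towels:
4 x $6 = $24
Cost of apples:
2 x $20 = $40
Add both:
$24 + $40 = $64

$64


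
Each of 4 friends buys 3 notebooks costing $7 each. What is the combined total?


Cost per person:
3 x $7 = $21
Group total:
4 x $21 = $84

$84


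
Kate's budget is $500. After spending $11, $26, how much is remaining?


Add up expenses:
$11 + $26 = $37
Subtract from budget:
$500 - $37 = $463

$463


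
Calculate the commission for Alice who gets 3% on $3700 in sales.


Convert rate to decimal:
3% = 0.03
Multiply by sales:
$3700 x 0.03 = $111

$111


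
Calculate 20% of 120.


Convert percentage to decimal:
20% = 0.2
Multiply:
120 x 0.2 = 24

24


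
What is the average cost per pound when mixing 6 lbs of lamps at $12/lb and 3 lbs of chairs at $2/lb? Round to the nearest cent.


Cost of lamps:
6 x $12 = $72
Cost of chairs:
3 x $2 = $6
Total cost: $72 + $6 = $78
Total weight: 9 lbs
Average: $78 / 9 = $8.6666... ≈ $8.67/lb

$8.67/lb


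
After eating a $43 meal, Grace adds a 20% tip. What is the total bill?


Calculate the tip:
20% of $43 = $8.60
Add tip to meal cost:
$43 + $8.60 = $51.60

$51.60


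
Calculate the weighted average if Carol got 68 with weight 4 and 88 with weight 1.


Weighted sum:
4 x 68 + 1 x 88 = 360
Total weight:
4 + 1 = 5
Weighted average:
360 / 5 = 72

72


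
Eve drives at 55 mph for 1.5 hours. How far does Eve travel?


Use the formula: distance = speed x time
Speed = 55 mph, Time = 1.5 hours
55 x 1.5 = 82.5 miles

82.5 miles


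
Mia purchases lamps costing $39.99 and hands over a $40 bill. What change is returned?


Start with the amount paid:
$40
Subtract the price:
$40 - $39.99 = $0.01

$0.01


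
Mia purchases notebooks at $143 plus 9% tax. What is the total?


Calculate the tax:
9% of $143 = $12.87
Add tax to price:
$143 + $12.87 = $155.87

$155.87


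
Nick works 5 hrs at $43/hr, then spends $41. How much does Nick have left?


Calculate earnings:
5 x $43 = $215
Subtract spending:
$215 - $41 = $174

$174


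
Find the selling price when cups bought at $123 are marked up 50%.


Calculate the markup amount:
50% of $123 = $61.50
Add to cost:
$123 + $61.50 = $184.50

$184.50


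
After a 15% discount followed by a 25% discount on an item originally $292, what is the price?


First discount:
15% of $292 = $43.80
Price after first discount:
$292 - $43.80 = $248.20
Second discount:
25% of $248.20 = $62.05
Final price:
$248.20 - $62.05 = $186.15

$186.15


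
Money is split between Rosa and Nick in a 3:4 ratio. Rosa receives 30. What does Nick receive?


Find the multiplier:
30 / 3 = 10
Apply to Nick's share:
4 x 10 = 40

40


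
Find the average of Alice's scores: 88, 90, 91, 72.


Add the scores:
88 + 90 + 91 + 72 = 341
Divide by the number of tests:
341 / 4 = 85.25

85.25


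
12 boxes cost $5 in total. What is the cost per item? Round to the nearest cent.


Total cost: $5
Number of items: 12
Unit price: $5 / 12 = $0.4166... ≈ $0.42

$0.42


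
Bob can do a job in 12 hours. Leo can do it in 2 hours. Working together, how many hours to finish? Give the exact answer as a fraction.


Bob's rate: 1/12 of the job per hour
Leo's rate: 1/2 of the job per hour
Combined rate: 1/12 + 1/2 = 7/12 per hour
Time = 1 / (7/12) = 12/7 hours (≈ 1.71 hours)

12/7 hours


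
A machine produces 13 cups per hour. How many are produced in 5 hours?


Production rate: 13 cups per hour
Time: 5 hours
Total: 13 x 5 = 65 cups

65 cups


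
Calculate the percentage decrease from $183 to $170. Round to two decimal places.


Find the absolute change:
|170 - 183| = 13
Divide by original and multiply by 100:
13 / 183 x 100 = 7.1038...% ≈ 7.1%

7.1%


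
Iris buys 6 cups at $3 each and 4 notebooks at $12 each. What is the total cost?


Cost of cups:
6 x $3 = $18
Cost of notebooks:
4 x $12 = $48
Add both:
$18 + $48 = $66

$66


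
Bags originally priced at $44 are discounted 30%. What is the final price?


Calculate the discount amount:
30% of $44 = $13.20
Subtract from original:
$44 - $13.20 = $30.80

$30.80


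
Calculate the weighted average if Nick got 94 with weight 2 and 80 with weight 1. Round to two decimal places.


Weighted sum:
2 x 94 + 1 x 80 = 268
Total weight:
2 + 1 = 3
Weighted average:
268 / 3 = 89.3333... ≈ 89.33

89.33


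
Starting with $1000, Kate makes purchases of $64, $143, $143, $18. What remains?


Add up expenses:
$64 + $143 + $143 + $18 = $368
Subtract from budget:
$1000 - $368 = $632

$632


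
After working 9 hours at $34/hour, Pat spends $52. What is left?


Calculate earnings:
9 x $34 = $306
Subtract spending:
$306 - $52 = $254

$254


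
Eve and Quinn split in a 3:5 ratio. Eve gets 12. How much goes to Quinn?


Find the multiplier:
12 / 3 = 4
Apply to Quinn's share:
5 x 4 = 20

20


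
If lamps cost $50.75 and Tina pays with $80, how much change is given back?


Start with the amount paid:
$80
Subtract the price:
$80 - $50.75 = $29.25

$29.25


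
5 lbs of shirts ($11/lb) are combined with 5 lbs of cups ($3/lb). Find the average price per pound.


Cost of shirts:
5 x $11 = $55
Cost of cups:
5 x $3 = $15
Total cost: $55 + $15 = $70
Total weight: 10 lbs
Average: $70 / 10 = $7/lb

$7/lb


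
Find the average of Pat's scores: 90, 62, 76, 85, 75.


Add the scores:
90 + 62 + 76 + 85 + 75 = 388
Divide by the number of tests:
388 / 5 = 77.6

77.6


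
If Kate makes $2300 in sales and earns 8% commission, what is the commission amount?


Convert rate to decimal:
8% = 0.08
Multiply by sales:
$2300 x 0.08 = $184

$184


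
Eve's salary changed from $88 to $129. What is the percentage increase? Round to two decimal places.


Find the absolute change:
|129 - 88| = 41
Divide by original and multiply by 100:
41 / 88 x 100 = 46.5909...% ≈ 46.59%

46.59%


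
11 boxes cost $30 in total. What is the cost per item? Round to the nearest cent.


Total cost: $30
Number of items: 11
Unit price: $30 / 11 = $2.7272... ≈ $2.73

$2.73


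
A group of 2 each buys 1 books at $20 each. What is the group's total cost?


Cost per person:
1 x $20 = $20
Group total:
2 x $20 = $40

$40


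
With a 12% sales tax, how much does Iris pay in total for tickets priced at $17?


Calculate the tax:
12% of $17 = $2.04
Add tax to price:
$17 + $2.04 = $19.04

$19.04


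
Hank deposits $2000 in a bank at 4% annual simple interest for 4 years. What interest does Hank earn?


Use the formula I = P x R x T / 100
P x R x T = 2000 x 4 x 4 = 32000
I = 32000 / 100 = $320

$320


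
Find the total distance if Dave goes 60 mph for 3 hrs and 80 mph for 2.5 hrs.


Leg 1 distance:
60 x 3 = 180 miles
Leg 2 distance:
80 x 2.5 = 200 miles
Total distance:
180 + 200 = 380 miles

380 miles


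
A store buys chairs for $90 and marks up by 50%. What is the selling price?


Calculate the markup amount:
50% of $90 = $45
Add to cost:
$90 + $45 = $135

$135


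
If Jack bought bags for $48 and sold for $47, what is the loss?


Selling price = $47
Cost price = $48
Loss = cost price - selling price:
Loss = $48 - $47 = $1

$1


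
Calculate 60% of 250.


Convert percentage to decimal:
60% = 0.6
Multiply:
250 x 0.6 = 150

150


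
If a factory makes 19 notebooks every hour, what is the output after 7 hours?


Production rate: 19 notebooks per hour
Time: 7 hours
Total: 19 x 7 = 133 notebooks

133 notebooks


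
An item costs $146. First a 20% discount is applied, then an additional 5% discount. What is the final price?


First discount:
20% of $146 = $29.20
Price after first discount:
$146 - $29.20 = $116.80
Second discount:
5% of $116.80 = $5.84
Final price:
$116.80 - $5.84 = $110.96

$110.96


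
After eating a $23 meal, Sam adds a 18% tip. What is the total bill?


Calculate the tip:
18% of $23 = $4.14
Add tip to meal cost:
$23 + $4.14 = $27.14

$27.14


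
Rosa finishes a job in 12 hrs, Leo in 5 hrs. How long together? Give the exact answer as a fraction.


Rosa's rate: 1/12 of the job per hour
Leo's rate: 1/5 of the job per hour
Combined rate: 1/12 + 1/5 = 17/60 per hour
Time = 1 / (17/60) = 60/17 hours (≈ 3.53 hours)

60/17 hours


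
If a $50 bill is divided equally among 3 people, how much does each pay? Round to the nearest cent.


Total bill: $50
Number of people: 3
Each pays: $50 / 3 = $16.6666... ≈ $16.67

$16.67


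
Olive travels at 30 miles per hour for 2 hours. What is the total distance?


Use the formula: distance = speed x time
Speed = 30 mph, Time = 2 hours
30 x 2 = 60 miles

60 miles


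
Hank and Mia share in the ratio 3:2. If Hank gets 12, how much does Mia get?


Find the multiplier:
12 / 3 = 4
Apply to Mia's share:
2 x 4 = 8

8


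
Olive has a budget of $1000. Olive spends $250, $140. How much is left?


Add up expenses:
$250 + $140 = $390
Subtract from budget:
$1000 - $390 = $610

$610


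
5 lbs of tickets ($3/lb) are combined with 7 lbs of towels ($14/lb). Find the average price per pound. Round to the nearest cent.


Cost of tickets:
5 x $3 = $15
Cost of towels:
7 x $14 = $98
Total cost: $15 + $98 = $113
Total weight: 12 lbs
Average: $113 / 12 = $9.4166... ≈ $9.42/lb

$9.42/lb
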